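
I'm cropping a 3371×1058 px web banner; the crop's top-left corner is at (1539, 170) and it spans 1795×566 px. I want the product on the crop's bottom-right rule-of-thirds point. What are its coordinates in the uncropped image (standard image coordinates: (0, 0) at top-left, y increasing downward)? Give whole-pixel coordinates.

(2736, 547)

One third of the crop width 1795 is 598.33 px.
One third of the crop height 566 is 188.67 px.
The bottom-right point is two-thirds across and two-thirds down within the crop:
x = 1539 + 2 × 598.33 ≈ 2736; y = 170 + 2 × 188.67 ≈ 547.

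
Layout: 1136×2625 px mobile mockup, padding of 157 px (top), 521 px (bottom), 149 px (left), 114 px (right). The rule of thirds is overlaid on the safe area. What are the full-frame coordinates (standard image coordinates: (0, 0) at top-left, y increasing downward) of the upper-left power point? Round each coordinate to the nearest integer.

Content width = 1136 − 149 − 114 = 873 px; content height = 2625 − 157 − 521 = 1947 px.
Upper-left is one-third across and one-third down within the safe area.
x = 149 + 1 × 873/3 = 149 + 291.00 ≈ 440
y = 157 + 1 × 1947/3 = 157 + 649.00 ≈ 806

x = 440 px, y = 806 px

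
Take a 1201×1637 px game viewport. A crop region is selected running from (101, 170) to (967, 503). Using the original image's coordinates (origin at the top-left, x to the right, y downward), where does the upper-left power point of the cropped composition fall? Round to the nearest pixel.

Crop width = 967 − 101 = 866 px; one third is 288.67 px.
Crop height = 503 − 170 = 333 px; one third is 111.00 px.
The upper-left point is one-third across and one-third down within the crop:
x = 101 + 1 × 288.67 ≈ 390; y = 170 + 1 × 111.00 ≈ 281.

x = 390 px, y = 281 px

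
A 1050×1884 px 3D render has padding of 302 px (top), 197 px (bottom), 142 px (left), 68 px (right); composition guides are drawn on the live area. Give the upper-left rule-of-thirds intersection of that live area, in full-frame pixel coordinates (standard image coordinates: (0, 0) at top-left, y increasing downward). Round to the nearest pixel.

Content width = 1050 − 142 − 68 = 840 px; content height = 1884 − 302 − 197 = 1385 px.
Upper-left is one-third across and one-third down within the live area.
x = 142 + 1 × 840/3 = 142 + 280.00 ≈ 422
y = 302 + 1 × 1385/3 = 302 + 461.67 ≈ 764

x = 422 px, y = 764 px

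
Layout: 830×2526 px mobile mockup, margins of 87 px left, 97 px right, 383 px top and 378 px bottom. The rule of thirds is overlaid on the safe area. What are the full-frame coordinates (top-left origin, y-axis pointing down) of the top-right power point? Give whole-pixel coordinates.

Content width = 830 − 87 − 97 = 646 px; content height = 2526 − 383 − 378 = 1765 px.
Top-right is two-thirds across and one-third down within the safe area.
x = 87 + 2 × 646/3 = 87 + 430.67 ≈ 518
y = 383 + 1 × 1765/3 = 383 + 588.33 ≈ 971

(518, 971)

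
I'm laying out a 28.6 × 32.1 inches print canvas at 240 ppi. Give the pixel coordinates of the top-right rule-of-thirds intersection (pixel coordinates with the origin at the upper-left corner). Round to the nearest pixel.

In pixels the canvas is 28.6 × 240 = 6864 wide and 32.1 × 240 = 7704 tall.
The top-right point is two-thirds across and one-third down:
x = 2 × 6864/3 ≈ 4576; y = 1 × 7704/3 ≈ 2568.

x = 4576 px, y = 2568 px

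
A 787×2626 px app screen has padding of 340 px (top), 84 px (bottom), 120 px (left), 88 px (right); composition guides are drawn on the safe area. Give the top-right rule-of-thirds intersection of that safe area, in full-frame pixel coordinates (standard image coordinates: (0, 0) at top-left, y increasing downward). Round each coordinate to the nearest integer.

(506, 1074)

Content width = 787 − 120 − 88 = 579 px; content height = 2626 − 340 − 84 = 2202 px.
Top-right is two-thirds across and one-third down within the safe area.
x = 120 + 2 × 579/3 = 120 + 386.00 ≈ 506
y = 340 + 1 × 2202/3 = 340 + 734.00 ≈ 1074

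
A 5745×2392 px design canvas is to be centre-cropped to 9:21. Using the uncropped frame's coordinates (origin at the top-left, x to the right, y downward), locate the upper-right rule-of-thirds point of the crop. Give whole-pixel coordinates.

5745/2392 > 9/21, so the 9:21 crop keeps the full height 2392 and trims width to 2392 × 9/21 = 1025.14 px.
Left offset = (5745 − 1025.14)/2 = 2359.93 px; top offset = 0.
Upper-right is two-thirds across and one-third down within the crop:
x = 2359.93 + 2 × 1025.14/3 ≈ 3043; y = 0.00 + 1 × 2392.00/3 ≈ 797.

(3043, 797)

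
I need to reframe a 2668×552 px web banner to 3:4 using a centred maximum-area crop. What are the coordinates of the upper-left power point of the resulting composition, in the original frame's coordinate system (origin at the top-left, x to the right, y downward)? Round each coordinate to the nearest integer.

2668/552 > 3/4, so the 3:4 crop keeps the full height 552 and trims width to 552 × 3/4 = 414.00 px.
Left offset = (2668 − 414.00)/2 = 1127.00 px; top offset = 0.
Upper-left is one-third across and one-third down within the crop:
x = 1127.00 + 1 × 414.00/3 ≈ 1265; y = 0.00 + 1 × 552.00/3 ≈ 184.

(1265, 184)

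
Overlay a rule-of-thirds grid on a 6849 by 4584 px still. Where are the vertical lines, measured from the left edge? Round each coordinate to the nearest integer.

2283 px and 4566 px

6849 / 3 = 2283, so the vertical lines sit at one and two thirds of 6849.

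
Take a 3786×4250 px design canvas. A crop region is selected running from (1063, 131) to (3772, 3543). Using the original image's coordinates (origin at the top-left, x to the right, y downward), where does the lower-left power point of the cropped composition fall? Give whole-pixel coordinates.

Crop width = 3772 − 1063 = 2709 px; one third is 903.00 px.
Crop height = 3543 − 131 = 3412 px; one third is 1137.33 px.
The lower-left point is one-third across and two-thirds down within the crop:
x = 1063 + 1 × 903.00 ≈ 1966; y = 131 + 2 × 1137.33 ≈ 2406.

x = 1966 px, y = 2406 px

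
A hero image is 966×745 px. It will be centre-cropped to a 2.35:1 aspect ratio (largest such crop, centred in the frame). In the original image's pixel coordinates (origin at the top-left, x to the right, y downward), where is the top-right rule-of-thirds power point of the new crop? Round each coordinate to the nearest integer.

966/745 < 2.35/1, so the 2.35:1 crop keeps the full width 966 and trims height to 966 × 1/2.35 = 411.06 px.
Top offset = (745 − 411.06)/2 = 166.97 px; left offset = 0.
Top-right is two-thirds across and one-third down within the crop:
x = 0.00 + 2 × 966.00/3 ≈ 644; y = 166.97 + 1 × 411.06/3 ≈ 304.

x = 644 px, y = 304 px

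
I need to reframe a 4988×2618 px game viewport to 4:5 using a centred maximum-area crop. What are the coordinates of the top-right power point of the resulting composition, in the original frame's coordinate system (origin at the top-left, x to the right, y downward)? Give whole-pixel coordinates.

x = 2843 px, y = 873 px

4988/2618 > 4/5, so the 4:5 crop keeps the full height 2618 and trims width to 2618 × 4/5 = 2094.40 px.
Left offset = (4988 − 2094.40)/2 = 1446.80 px; top offset = 0.
Top-right is two-thirds across and one-third down within the crop:
x = 1446.80 + 2 × 2094.40/3 ≈ 2843; y = 0.00 + 1 × 2618.00/3 ≈ 873.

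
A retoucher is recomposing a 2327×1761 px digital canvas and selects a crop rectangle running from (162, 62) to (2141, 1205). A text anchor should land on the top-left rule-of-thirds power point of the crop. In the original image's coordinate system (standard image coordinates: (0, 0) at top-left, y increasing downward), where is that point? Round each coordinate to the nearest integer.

Crop width = 2141 − 162 = 1979 px; one third is 659.67 px.
Crop height = 1205 − 62 = 1143 px; one third is 381.00 px.
The top-left point is one-third across and one-third down within the crop:
x = 162 + 1 × 659.67 ≈ 822; y = 62 + 1 × 381.00 ≈ 443.

x = 822 px, y = 443 px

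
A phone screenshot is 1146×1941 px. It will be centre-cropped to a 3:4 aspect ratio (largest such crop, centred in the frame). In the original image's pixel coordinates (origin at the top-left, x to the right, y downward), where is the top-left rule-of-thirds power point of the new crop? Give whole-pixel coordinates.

x = 382 px, y = 716 px

1146/1941 < 3/4, so the 3:4 crop keeps the full width 1146 and trims height to 1146 × 4/3 = 1528.00 px.
Top offset = (1941 − 1528.00)/2 = 206.50 px; left offset = 0.
Top-left is one-third across and one-third down within the crop:
x = 0.00 + 1 × 1146.00/3 ≈ 382; y = 206.50 + 1 × 1528.00/3 ≈ 716.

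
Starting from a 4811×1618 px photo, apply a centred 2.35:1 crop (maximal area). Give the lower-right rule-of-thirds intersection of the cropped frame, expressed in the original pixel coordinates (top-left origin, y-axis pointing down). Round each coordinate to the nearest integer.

(3039, 1079)

4811/1618 > 2.35/1, so the 2.35:1 crop keeps the full height 1618 and trims width to 1618 × 2.35/1 = 3802.30 px.
Left offset = (4811 − 3802.30)/2 = 504.35 px; top offset = 0.
Lower-right is two-thirds across and two-thirds down within the crop:
x = 504.35 + 2 × 3802.30/3 ≈ 3039; y = 0.00 + 2 × 1618.00/3 ≈ 1079.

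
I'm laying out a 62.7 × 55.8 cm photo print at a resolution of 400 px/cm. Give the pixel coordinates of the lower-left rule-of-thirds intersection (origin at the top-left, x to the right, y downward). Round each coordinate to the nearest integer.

In pixels the canvas is 62.7 × 400 = 25080 wide and 55.8 × 400 = 22320 tall.
The lower-left point is one-third across and two-thirds down:
x = 1 × 25080/3 ≈ 8360; y = 2 × 22320/3 ≈ 14880.

x = 8360 px, y = 14880 px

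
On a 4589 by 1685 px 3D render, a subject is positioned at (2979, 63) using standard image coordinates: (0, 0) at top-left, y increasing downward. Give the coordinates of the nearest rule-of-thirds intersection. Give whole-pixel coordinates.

x = 3059 px, y = 562 px

Third lines: x ∈ {1530, 3059}, y ∈ {562, 1123}.
2979 is closer to x = 3059; 63 is closer to y = 562.
So the nearest intersection is the upper-right power point.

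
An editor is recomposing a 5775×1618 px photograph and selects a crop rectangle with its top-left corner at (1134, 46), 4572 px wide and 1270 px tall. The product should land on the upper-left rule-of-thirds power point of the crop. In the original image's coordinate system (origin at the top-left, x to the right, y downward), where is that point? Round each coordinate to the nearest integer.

One third of the crop width 4572 is 1524.00 px.
One third of the crop height 1270 is 423.33 px.
The upper-left point is one-third across and one-third down within the crop:
x = 1134 + 1 × 1524.00 ≈ 2658; y = 46 + 1 × 423.33 ≈ 469.

x = 2658 px, y = 469 px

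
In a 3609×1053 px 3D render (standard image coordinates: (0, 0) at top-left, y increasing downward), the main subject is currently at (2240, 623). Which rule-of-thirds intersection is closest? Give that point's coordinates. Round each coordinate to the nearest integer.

Third lines: x ∈ {1203, 2406}, y ∈ {351, 702}.
2240 is closer to x = 2406; 623 is closer to y = 702.
So the nearest intersection is the lower-right power point.

x = 2406 px, y = 702 px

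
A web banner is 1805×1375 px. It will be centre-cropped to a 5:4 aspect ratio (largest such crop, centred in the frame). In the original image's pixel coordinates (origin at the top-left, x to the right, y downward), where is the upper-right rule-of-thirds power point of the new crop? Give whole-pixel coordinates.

(1189, 458)

1805/1375 > 5/4, so the 5:4 crop keeps the full height 1375 and trims width to 1375 × 5/4 = 1718.75 px.
Left offset = (1805 − 1718.75)/2 = 43.12 px; top offset = 0.
Upper-right is two-thirds across and one-third down within the crop:
x = 43.12 + 2 × 1718.75/3 ≈ 1189; y = 0.00 + 1 × 1375.00/3 ≈ 458.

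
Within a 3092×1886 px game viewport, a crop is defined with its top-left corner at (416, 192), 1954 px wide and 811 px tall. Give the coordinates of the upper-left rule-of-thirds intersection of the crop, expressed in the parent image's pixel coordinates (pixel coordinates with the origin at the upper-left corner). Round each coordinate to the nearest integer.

x = 1067 px, y = 462 px

One third of the crop width 1954 is 651.33 px.
One third of the crop height 811 is 270.33 px.
The upper-left point is one-third across and one-third down within the crop:
x = 416 + 1 × 651.33 ≈ 1067; y = 192 + 1 × 270.33 ≈ 462.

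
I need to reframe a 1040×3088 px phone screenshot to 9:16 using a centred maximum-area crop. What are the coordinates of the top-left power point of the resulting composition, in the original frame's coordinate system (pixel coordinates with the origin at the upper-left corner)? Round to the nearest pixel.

x = 347 px, y = 1236 px

1040/3088 < 9/16, so the 9:16 crop keeps the full width 1040 and trims height to 1040 × 16/9 = 1848.89 px.
Top offset = (3088 − 1848.89)/2 = 619.56 px; left offset = 0.
Top-left is one-third across and one-third down within the crop:
x = 0.00 + 1 × 1040.00/3 ≈ 347; y = 619.56 + 1 × 1848.89/3 ≈ 1236.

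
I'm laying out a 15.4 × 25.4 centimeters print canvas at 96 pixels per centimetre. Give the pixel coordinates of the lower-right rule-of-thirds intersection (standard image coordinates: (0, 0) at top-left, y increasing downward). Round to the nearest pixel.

In pixels the canvas is 15.4 × 96 = 1478.4 wide and 25.4 × 96 = 2438.4 tall.
The lower-right point is two-thirds across and two-thirds down:
x = 2 × 1478.4/3 ≈ 986; y = 2 × 2438.4/3 ≈ 1626.

(986, 1626)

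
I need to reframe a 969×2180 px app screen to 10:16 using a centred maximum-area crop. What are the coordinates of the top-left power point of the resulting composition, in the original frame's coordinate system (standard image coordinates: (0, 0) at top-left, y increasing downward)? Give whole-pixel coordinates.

(323, 832)

969/2180 < 10/16, so the 10:16 crop keeps the full width 969 and trims height to 969 × 16/10 = 1550.40 px.
Top offset = (2180 − 1550.40)/2 = 314.80 px; left offset = 0.
Top-left is one-third across and one-third down within the crop:
x = 0.00 + 1 × 969.00/3 ≈ 323; y = 314.80 + 1 × 1550.40/3 ≈ 832.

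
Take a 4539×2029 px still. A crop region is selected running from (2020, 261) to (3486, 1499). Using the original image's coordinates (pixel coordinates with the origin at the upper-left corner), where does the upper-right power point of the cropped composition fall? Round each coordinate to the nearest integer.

Crop width = 3486 − 2020 = 1466 px; one third is 488.67 px.
Crop height = 1499 − 261 = 1238 px; one third is 412.67 px.
The upper-right point is two-thirds across and one-third down within the crop:
x = 2020 + 2 × 488.67 ≈ 2997; y = 261 + 1 × 412.67 ≈ 674.

x = 2997 px, y = 674 px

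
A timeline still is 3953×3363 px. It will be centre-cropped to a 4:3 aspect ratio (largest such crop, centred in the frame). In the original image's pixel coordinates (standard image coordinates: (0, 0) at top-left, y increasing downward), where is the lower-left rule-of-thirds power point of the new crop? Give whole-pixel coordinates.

x = 1318 px, y = 2176 px

3953/3363 < 4/3, so the 4:3 crop keeps the full width 3953 and trims height to 3953 × 3/4 = 2964.75 px.
Top offset = (3363 − 2964.75)/2 = 199.12 px; left offset = 0.
Lower-left is one-third across and two-thirds down within the crop:
x = 0.00 + 1 × 3953.00/3 ≈ 1318; y = 199.12 + 2 × 2964.75/3 ≈ 2176.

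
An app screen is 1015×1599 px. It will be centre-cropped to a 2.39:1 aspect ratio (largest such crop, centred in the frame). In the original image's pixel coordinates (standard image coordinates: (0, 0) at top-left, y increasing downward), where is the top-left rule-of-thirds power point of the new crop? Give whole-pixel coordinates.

(338, 729)

1015/1599 < 2.39/1, so the 2.39:1 crop keeps the full width 1015 and trims height to 1015 × 1/2.39 = 424.69 px.
Top offset = (1599 − 424.69)/2 = 587.16 px; left offset = 0.
Top-left is one-third across and one-third down within the crop:
x = 0.00 + 1 × 1015.00/3 ≈ 338; y = 587.16 + 1 × 424.69/3 ≈ 729.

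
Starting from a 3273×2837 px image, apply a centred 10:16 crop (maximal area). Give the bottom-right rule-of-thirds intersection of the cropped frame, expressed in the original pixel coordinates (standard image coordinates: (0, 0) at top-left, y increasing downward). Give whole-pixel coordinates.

3273/2837 > 10/16, so the 10:16 crop keeps the full height 2837 and trims width to 2837 × 10/16 = 1773.12 px.
Left offset = (3273 − 1773.12)/2 = 749.94 px; top offset = 0.
Bottom-right is two-thirds across and two-thirds down within the crop:
x = 749.94 + 2 × 1773.12/3 ≈ 1932; y = 0.00 + 2 × 2837.00/3 ≈ 1891.

(1932, 1891)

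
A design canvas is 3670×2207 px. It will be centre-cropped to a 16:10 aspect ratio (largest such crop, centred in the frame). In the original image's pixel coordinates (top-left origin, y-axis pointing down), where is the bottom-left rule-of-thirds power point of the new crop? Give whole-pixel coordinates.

3670/2207 > 16/10, so the 16:10 crop keeps the full height 2207 and trims width to 2207 × 16/10 = 3531.20 px.
Left offset = (3670 − 3531.20)/2 = 69.40 px; top offset = 0.
Bottom-left is one-third across and two-thirds down within the crop:
x = 69.40 + 1 × 3531.20/3 ≈ 1246; y = 0.00 + 2 × 2207.00/3 ≈ 1471.

(1246, 1471)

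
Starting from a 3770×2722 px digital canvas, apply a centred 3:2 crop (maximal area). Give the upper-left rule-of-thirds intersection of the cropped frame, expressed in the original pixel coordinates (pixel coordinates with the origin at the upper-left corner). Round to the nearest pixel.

x = 1257 px, y = 942 px

3770/2722 < 3/2, so the 3:2 crop keeps the full width 3770 and trims height to 3770 × 2/3 = 2513.33 px.
Top offset = (2722 − 2513.33)/2 = 104.33 px; left offset = 0.
Upper-left is one-third across and one-third down within the crop:
x = 0.00 + 1 × 3770.00/3 ≈ 1257; y = 104.33 + 1 × 2513.33/3 ≈ 942.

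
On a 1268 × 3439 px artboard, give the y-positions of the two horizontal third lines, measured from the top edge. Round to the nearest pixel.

1146 px and 2293 px

3439 / 3 = 1146.33, so the horizontal lines sit at one and two thirds of 3439.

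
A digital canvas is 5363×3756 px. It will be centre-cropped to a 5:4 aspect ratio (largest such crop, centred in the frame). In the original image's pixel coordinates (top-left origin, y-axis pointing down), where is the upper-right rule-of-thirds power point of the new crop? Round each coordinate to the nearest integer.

5363/3756 > 5/4, so the 5:4 crop keeps the full height 3756 and trims width to 3756 × 5/4 = 4695.00 px.
Left offset = (5363 − 4695.00)/2 = 334.00 px; top offset = 0.
Upper-right is two-thirds across and one-third down within the crop:
x = 334.00 + 2 × 4695.00/3 ≈ 3464; y = 0.00 + 1 × 3756.00/3 ≈ 1252.

(3464, 1252)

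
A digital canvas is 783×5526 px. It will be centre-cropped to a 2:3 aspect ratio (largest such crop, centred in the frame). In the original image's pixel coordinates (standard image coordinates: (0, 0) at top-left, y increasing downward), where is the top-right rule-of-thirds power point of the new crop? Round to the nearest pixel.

(522, 2567)

783/5526 < 2/3, so the 2:3 crop keeps the full width 783 and trims height to 783 × 3/2 = 1174.50 px.
Top offset = (5526 − 1174.50)/2 = 2175.75 px; left offset = 0.
Top-right is two-thirds across and one-third down within the crop:
x = 0.00 + 2 × 783.00/3 ≈ 522; y = 2175.75 + 1 × 1174.50/3 ≈ 2567.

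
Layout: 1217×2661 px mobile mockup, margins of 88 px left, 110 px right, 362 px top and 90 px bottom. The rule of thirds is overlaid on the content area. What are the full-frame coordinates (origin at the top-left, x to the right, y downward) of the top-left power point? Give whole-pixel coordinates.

(428, 1098)

Content width = 1217 − 88 − 110 = 1019 px; content height = 2661 − 362 − 90 = 2209 px.
Top-left is one-third across and one-third down within the content area.
x = 88 + 1 × 1019/3 = 88 + 339.67 ≈ 428
y = 362 + 1 × 2209/3 = 362 + 736.33 ≈ 1098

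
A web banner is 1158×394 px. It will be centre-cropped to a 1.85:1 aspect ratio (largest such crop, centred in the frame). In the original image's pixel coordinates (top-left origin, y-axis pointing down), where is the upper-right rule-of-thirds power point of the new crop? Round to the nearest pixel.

(700, 131)

1158/394 > 1.85/1, so the 1.85:1 crop keeps the full height 394 and trims width to 394 × 1.85/1 = 728.90 px.
Left offset = (1158 − 728.90)/2 = 214.55 px; top offset = 0.
Upper-right is two-thirds across and one-third down within the crop:
x = 214.55 + 2 × 728.90/3 ≈ 700; y = 0.00 + 1 × 394.00/3 ≈ 131.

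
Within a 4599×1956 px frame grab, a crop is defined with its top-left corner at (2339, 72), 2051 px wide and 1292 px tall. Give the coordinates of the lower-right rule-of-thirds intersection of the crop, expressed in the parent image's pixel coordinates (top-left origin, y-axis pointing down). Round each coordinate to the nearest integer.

One third of the crop width 2051 is 683.67 px.
One third of the crop height 1292 is 430.67 px.
The lower-right point is two-thirds across and two-thirds down within the crop:
x = 2339 + 2 × 683.67 ≈ 3706; y = 72 + 2 × 430.67 ≈ 933.

x = 3706 px, y = 933 px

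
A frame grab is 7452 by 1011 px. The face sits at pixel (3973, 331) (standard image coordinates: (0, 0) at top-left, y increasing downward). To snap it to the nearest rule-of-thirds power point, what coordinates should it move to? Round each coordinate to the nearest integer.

Third lines: x ∈ {2484, 4968}, y ∈ {337, 674}.
3973 is closer to x = 4968; 331 is closer to y = 337.
So the nearest intersection is the upper-right power point.

(4968, 337)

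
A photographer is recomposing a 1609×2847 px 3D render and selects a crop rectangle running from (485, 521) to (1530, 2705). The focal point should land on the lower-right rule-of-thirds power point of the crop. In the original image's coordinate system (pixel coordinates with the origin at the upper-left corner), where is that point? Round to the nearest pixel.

x = 1182 px, y = 1977 px

Crop width = 1530 − 485 = 1045 px; one third is 348.33 px.
Crop height = 2705 − 521 = 2184 px; one third is 728.00 px.
The lower-right point is two-thirds across and two-thirds down within the crop:
x = 485 + 2 × 348.33 ≈ 1182; y = 521 + 2 × 728.00 ≈ 1977.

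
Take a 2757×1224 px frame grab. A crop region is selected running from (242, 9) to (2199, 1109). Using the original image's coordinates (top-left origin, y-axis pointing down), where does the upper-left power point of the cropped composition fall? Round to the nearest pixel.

(894, 376)

Crop width = 2199 − 242 = 1957 px; one third is 652.33 px.
Crop height = 1109 − 9 = 1100 px; one third is 366.67 px.
The upper-left point is one-third across and one-third down within the crop:
x = 242 + 1 × 652.33 ≈ 894; y = 9 + 1 × 366.67 ≈ 376.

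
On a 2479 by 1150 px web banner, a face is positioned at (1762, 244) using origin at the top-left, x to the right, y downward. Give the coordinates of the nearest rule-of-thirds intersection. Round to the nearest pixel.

Third lines: x ∈ {826, 1653}, y ∈ {383, 767}.
1762 is closer to x = 1653; 244 is closer to y = 383.
So the nearest intersection is the upper-right power point.

(1653, 383)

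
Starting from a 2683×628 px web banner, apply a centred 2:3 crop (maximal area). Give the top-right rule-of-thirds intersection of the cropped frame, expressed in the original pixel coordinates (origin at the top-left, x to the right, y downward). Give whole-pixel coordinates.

2683/628 > 2/3, so the 2:3 crop keeps the full height 628 and trims width to 628 × 2/3 = 418.67 px.
Left offset = (2683 − 418.67)/2 = 1132.17 px; top offset = 0.
Top-right is two-thirds across and one-third down within the crop:
x = 1132.17 + 2 × 418.67/3 ≈ 1411; y = 0.00 + 1 × 628.00/3 ≈ 209.

x = 1411 px, y = 209 px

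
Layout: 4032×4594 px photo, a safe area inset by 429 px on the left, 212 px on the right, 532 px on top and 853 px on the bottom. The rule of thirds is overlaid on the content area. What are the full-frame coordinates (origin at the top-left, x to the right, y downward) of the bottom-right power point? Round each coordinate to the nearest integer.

(2690, 2671)

Content width = 4032 − 429 − 212 = 3391 px; content height = 4594 − 532 − 853 = 3209 px.
Bottom-right is two-thirds across and two-thirds down within the content area.
x = 429 + 2 × 3391/3 = 429 + 2260.67 ≈ 2690
y = 532 + 2 × 3209/3 = 532 + 2139.33 ≈ 2671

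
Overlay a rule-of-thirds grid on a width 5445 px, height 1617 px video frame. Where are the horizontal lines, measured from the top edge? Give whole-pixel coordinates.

y = 539 px and y = 1078 px

1617 / 3 = 539, so the horizontal lines sit at one and two thirds of 1617.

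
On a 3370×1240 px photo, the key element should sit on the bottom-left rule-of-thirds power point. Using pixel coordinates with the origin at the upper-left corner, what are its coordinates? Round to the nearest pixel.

The bottom-left point sits one-third of the way across and two-thirds of the way down.
x = 1 × 3370/3 ≈ 1123; y = 2 × 1240/3 ≈ 827.

(1123, 827)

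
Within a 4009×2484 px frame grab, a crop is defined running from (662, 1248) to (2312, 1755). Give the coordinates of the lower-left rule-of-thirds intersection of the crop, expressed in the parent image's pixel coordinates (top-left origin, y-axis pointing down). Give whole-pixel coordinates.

x = 1212 px, y = 1586 px

Crop width = 2312 − 662 = 1650 px; one third is 550.00 px.
Crop height = 1755 − 1248 = 507 px; one third is 169.00 px.
The lower-left point is one-third across and two-thirds down within the crop:
x = 662 + 1 × 550.00 ≈ 1212; y = 1248 + 2 × 169.00 ≈ 1586.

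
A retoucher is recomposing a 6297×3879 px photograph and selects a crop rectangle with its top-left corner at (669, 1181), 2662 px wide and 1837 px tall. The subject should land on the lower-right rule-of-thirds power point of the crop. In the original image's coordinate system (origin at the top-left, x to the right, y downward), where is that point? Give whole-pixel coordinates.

(2444, 2406)

One third of the crop width 2662 is 887.33 px.
One third of the crop height 1837 is 612.33 px.
The lower-right point is two-thirds across and two-thirds down within the crop:
x = 669 + 2 × 887.33 ≈ 2444; y = 1181 + 2 × 612.33 ≈ 2406.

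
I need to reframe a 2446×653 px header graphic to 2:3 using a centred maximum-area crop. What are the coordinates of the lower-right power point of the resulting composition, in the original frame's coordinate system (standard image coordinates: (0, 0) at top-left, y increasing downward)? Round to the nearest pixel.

2446/653 > 2/3, so the 2:3 crop keeps the full height 653 and trims width to 653 × 2/3 = 435.33 px.
Left offset = (2446 − 435.33)/2 = 1005.33 px; top offset = 0.
Lower-right is two-thirds across and two-thirds down within the crop:
x = 1005.33 + 2 × 435.33/3 ≈ 1296; y = 0.00 + 2 × 653.00/3 ≈ 435.

x = 1296 px, y = 435 px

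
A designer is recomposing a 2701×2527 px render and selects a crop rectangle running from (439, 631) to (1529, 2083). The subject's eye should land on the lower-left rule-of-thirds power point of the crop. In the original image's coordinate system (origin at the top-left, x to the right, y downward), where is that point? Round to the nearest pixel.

Crop width = 1529 − 439 = 1090 px; one third is 363.33 px.
Crop height = 2083 − 631 = 1452 px; one third is 484.00 px.
The lower-left point is one-third across and two-thirds down within the crop:
x = 439 + 1 × 363.33 ≈ 802; y = 631 + 2 × 484.00 ≈ 1599.

x = 802 px, y = 1599 px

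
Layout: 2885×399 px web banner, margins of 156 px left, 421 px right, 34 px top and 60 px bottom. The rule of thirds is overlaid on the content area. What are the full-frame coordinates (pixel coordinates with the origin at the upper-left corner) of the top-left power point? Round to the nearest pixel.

Content width = 2885 − 156 − 421 = 2308 px; content height = 399 − 34 − 60 = 305 px.
Top-left is one-third across and one-third down within the content area.
x = 156 + 1 × 2308/3 = 156 + 769.33 ≈ 925
y = 34 + 1 × 305/3 = 34 + 101.67 ≈ 136

x = 925 px, y = 136 px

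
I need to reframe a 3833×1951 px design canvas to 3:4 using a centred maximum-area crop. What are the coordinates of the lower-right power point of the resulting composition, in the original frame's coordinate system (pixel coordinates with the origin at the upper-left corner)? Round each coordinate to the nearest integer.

3833/1951 > 3/4, so the 3:4 crop keeps the full height 1951 and trims width to 1951 × 3/4 = 1463.25 px.
Left offset = (3833 − 1463.25)/2 = 1184.88 px; top offset = 0.
Lower-right is two-thirds across and two-thirds down within the crop:
x = 1184.88 + 2 × 1463.25/3 ≈ 2160; y = 0.00 + 2 × 1951.00/3 ≈ 1301.

(2160, 1301)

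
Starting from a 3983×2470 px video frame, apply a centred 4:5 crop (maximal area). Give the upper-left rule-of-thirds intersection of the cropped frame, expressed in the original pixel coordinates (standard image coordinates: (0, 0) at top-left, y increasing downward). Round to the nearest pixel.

(1662, 823)

3983/2470 > 4/5, so the 4:5 crop keeps the full height 2470 and trims width to 2470 × 4/5 = 1976.00 px.
Left offset = (3983 − 1976.00)/2 = 1003.50 px; top offset = 0.
Upper-left is one-third across and one-third down within the crop:
x = 1003.50 + 1 × 1976.00/3 ≈ 1662; y = 0.00 + 1 × 2470.00/3 ≈ 823.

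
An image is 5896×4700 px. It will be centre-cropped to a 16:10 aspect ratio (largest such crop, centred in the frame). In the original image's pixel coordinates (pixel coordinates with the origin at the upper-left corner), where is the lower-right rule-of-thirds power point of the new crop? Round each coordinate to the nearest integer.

(3931, 2964)

5896/4700 < 16/10, so the 16:10 crop keeps the full width 5896 and trims height to 5896 × 10/16 = 3685.00 px.
Top offset = (4700 − 3685.00)/2 = 507.50 px; left offset = 0.
Lower-right is two-thirds across and two-thirds down within the crop:
x = 0.00 + 2 × 5896.00/3 ≈ 3931; y = 507.50 + 2 × 3685.00/3 ≈ 2964.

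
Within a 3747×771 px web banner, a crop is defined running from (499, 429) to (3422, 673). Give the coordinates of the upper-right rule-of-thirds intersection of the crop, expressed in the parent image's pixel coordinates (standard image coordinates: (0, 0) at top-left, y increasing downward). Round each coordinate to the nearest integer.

Crop width = 3422 − 499 = 2923 px; one third is 974.33 px.
Crop height = 673 − 429 = 244 px; one third is 81.33 px.
The upper-right point is two-thirds across and one-third down within the crop:
x = 499 + 2 × 974.33 ≈ 2448; y = 429 + 1 × 81.33 ≈ 510.

x = 2448 px, y = 510 px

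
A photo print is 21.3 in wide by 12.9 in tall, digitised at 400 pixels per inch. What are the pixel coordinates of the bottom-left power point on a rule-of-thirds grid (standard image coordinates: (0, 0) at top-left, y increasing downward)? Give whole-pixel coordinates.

(2840, 3440)

In pixels the canvas is 21.3 × 400 = 8520 wide and 12.9 × 400 = 5160 tall.
The bottom-left point is one-third across and two-thirds down:
x = 1 × 8520/3 ≈ 2840; y = 2 × 5160/3 ≈ 3440.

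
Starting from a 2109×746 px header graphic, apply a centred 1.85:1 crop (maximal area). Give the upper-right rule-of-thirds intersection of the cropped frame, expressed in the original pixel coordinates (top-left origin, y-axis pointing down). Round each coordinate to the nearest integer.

2109/746 > 1.85/1, so the 1.85:1 crop keeps the full height 746 and trims width to 746 × 1.85/1 = 1380.10 px.
Left offset = (2109 − 1380.10)/2 = 364.45 px; top offset = 0.
Upper-right is two-thirds across and one-third down within the crop:
x = 364.45 + 2 × 1380.10/3 ≈ 1285; y = 0.00 + 1 × 746.00/3 ≈ 249.

(1285, 249)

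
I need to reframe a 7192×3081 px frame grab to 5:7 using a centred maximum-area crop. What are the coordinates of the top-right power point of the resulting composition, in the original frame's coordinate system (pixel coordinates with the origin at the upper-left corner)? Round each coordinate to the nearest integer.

(3963, 1027)

7192/3081 > 5/7, so the 5:7 crop keeps the full height 3081 and trims width to 3081 × 5/7 = 2200.71 px.
Left offset = (7192 − 2200.71)/2 = 2495.64 px; top offset = 0.
Top-right is two-thirds across and one-third down within the crop:
x = 2495.64 + 2 × 2200.71/3 ≈ 3963; y = 0.00 + 1 × 3081.00/3 ≈ 1027.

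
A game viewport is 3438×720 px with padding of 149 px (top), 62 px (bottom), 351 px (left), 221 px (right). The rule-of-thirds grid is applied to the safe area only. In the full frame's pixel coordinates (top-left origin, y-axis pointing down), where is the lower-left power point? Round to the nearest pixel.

(1306, 488)

Content width = 3438 − 351 − 221 = 2866 px; content height = 720 − 149 − 62 = 509 px.
Lower-left is one-third across and two-thirds down within the safe area.
x = 351 + 1 × 2866/3 = 351 + 955.33 ≈ 1306
y = 149 + 2 × 509/3 = 149 + 339.33 ≈ 488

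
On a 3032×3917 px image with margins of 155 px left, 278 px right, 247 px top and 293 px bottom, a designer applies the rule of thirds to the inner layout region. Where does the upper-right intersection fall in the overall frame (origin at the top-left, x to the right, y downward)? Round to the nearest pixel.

x = 1888 px, y = 1373 px

Content width = 3032 − 155 − 278 = 2599 px; content height = 3917 − 247 − 293 = 3377 px.
Upper-right is two-thirds across and one-third down within the inner layout region.
x = 155 + 2 × 2599/3 = 155 + 1732.67 ≈ 1888
y = 247 + 1 × 3377/3 = 247 + 1125.67 ≈ 1373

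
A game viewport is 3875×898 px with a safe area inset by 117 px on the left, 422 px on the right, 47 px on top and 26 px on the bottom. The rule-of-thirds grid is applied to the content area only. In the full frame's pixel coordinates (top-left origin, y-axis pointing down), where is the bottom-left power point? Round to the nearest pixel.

(1229, 597)

Content width = 3875 − 117 − 422 = 3336 px; content height = 898 − 47 − 26 = 825 px.
Bottom-left is one-third across and two-thirds down within the content area.
x = 117 + 1 × 3336/3 = 117 + 1112.00 ≈ 1229
y = 47 + 2 × 825/3 = 47 + 550.00 ≈ 597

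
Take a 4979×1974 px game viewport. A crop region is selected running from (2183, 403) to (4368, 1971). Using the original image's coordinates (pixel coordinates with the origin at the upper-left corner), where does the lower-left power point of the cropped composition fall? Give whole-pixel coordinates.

x = 2911 px, y = 1448 px

Crop width = 4368 − 2183 = 2185 px; one third is 728.33 px.
Crop height = 1971 − 403 = 1568 px; one third is 522.67 px.
The lower-left point is one-third across and two-thirds down within the crop:
x = 2183 + 1 × 728.33 ≈ 2911; y = 403 + 2 × 522.67 ≈ 1448.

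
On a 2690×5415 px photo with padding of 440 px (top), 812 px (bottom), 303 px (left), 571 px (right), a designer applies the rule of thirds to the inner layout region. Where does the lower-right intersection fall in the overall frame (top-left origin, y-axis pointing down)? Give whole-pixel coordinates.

Content width = 2690 − 303 − 571 = 1816 px; content height = 5415 − 440 − 812 = 4163 px.
Lower-right is two-thirds across and two-thirds down within the inner layout region.
x = 303 + 2 × 1816/3 = 303 + 1210.67 ≈ 1514
y = 440 + 2 × 4163/3 = 440 + 2775.33 ≈ 3215

x = 1514 px, y = 3215 px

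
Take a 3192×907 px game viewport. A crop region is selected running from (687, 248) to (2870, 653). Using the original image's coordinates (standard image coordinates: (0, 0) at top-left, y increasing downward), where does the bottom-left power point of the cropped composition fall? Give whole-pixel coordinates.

(1415, 518)

Crop width = 2870 − 687 = 2183 px; one third is 727.67 px.
Crop height = 653 − 248 = 405 px; one third is 135.00 px.
The bottom-left point is one-third across and two-thirds down within the crop:
x = 687 + 1 × 727.67 ≈ 1415; y = 248 + 2 × 135.00 ≈ 518.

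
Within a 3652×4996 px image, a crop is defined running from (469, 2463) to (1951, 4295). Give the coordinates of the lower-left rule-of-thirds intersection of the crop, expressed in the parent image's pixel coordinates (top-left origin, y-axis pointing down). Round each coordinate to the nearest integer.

Crop width = 1951 − 469 = 1482 px; one third is 494.00 px.
Crop height = 4295 − 2463 = 1832 px; one third is 610.67 px.
The lower-left point is one-third across and two-thirds down within the crop:
x = 469 + 1 × 494.00 ≈ 963; y = 2463 + 2 × 610.67 ≈ 3684.

x = 963 px, y = 3684 px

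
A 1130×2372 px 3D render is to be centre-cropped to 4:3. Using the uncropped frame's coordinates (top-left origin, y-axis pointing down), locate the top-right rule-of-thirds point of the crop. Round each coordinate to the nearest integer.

x = 753 px, y = 1045 px

1130/2372 < 4/3, so the 4:3 crop keeps the full width 1130 and trims height to 1130 × 3/4 = 847.50 px.
Top offset = (2372 − 847.50)/2 = 762.25 px; left offset = 0.
Top-right is two-thirds across and one-third down within the crop:
x = 0.00 + 2 × 1130.00/3 ≈ 753; y = 762.25 + 1 × 847.50/3 ≈ 1045.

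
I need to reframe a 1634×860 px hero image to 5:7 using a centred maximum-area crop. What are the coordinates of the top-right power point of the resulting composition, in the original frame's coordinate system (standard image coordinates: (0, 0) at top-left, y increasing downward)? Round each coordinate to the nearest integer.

1634/860 > 5/7, so the 5:7 crop keeps the full height 860 and trims width to 860 × 5/7 = 614.29 px.
Left offset = (1634 − 614.29)/2 = 509.86 px; top offset = 0.
Top-right is two-thirds across and one-third down within the crop:
x = 509.86 + 2 × 614.29/3 ≈ 919; y = 0.00 + 1 × 860.00/3 ≈ 287.

(919, 287)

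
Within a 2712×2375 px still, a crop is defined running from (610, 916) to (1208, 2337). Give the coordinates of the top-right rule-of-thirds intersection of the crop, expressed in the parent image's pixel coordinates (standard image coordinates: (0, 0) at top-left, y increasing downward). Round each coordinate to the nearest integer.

Crop width = 1208 − 610 = 598 px; one third is 199.33 px.
Crop height = 2337 − 916 = 1421 px; one third is 473.67 px.
The top-right point is two-thirds across and one-third down within the crop:
x = 610 + 2 × 199.33 ≈ 1009; y = 916 + 1 × 473.67 ≈ 1390.

x = 1009 px, y = 1390 px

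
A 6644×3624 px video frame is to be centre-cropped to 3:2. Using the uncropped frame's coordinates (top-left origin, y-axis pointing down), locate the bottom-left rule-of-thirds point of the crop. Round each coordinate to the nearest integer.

6644/3624 > 3/2, so the 3:2 crop keeps the full height 3624 and trims width to 3624 × 3/2 = 5436.00 px.
Left offset = (6644 − 5436.00)/2 = 604.00 px; top offset = 0.
Bottom-left is one-third across and two-thirds down within the crop:
x = 604.00 + 1 × 5436.00/3 ≈ 2416; y = 0.00 + 2 × 3624.00/3 ≈ 2416.

x = 2416 px, y = 2416 px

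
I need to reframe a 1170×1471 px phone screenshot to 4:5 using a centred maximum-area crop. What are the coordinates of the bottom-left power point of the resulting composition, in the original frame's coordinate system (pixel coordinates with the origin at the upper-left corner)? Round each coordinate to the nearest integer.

1170/1471 < 4/5, so the 4:5 crop keeps the full width 1170 and trims height to 1170 × 5/4 = 1462.50 px.
Top offset = (1471 − 1462.50)/2 = 4.25 px; left offset = 0.
Bottom-left is one-third across and two-thirds down within the crop:
x = 0.00 + 1 × 1170.00/3 ≈ 390; y = 4.25 + 2 × 1462.50/3 ≈ 979.

x = 390 px, y = 979 px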